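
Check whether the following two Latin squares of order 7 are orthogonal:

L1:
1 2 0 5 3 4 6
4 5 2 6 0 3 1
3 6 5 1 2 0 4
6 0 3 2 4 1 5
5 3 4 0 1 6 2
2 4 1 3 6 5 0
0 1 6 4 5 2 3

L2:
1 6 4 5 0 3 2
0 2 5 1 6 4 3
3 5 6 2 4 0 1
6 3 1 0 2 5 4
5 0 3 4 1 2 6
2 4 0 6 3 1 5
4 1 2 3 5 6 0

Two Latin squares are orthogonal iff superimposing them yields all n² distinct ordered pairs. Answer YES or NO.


Form the n² = 49 superimposed pairs (L1[i][j], L2[i][j]), row by row (rows and columns indexed from 0):
row 0: (1,1) (2,6) (0,4) (5,5) (3,0) (4,3) (6,2)
row 1: (4,0) (5,2) (2,5) (6,1) (0,6) (3,4) (1,3)
row 2: (3,3) (6,5) (5,6) (1,2) (2,4) (0,0) (4,1)
row 3: (6,6) (0,3) (3,1) (2,0) (4,2) (1,5) (5,4)
row 4: (5,5) (3,0) (4,3) (0,4) (1,1) (6,2) (2,6)
row 5: (2,2) (4,4) (1,0) (3,6) (6,3) (5,1) (0,5)
row 6: (0,4) (1,1) (6,2) (4,3) (5,5) (2,6) (3,0)
Orthogonality requires all 49 pairs distinct.
But the pair (5,5) repeats: cell (0,3) has L1 = 5, L2 = 5, and cell (4,0) has L1 = 5, L2 = 5.
A repeated pair means some other pair never occurs (only 35 distinct pairs out of 49), so the squares are not orthogonal.
Conclusion: NO.

NO


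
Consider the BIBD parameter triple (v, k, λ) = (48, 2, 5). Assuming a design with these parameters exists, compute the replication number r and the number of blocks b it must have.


Any 2-(v, k, λ) BIBD satisfies two necessary conditions:
  (i)  Each point sits in r blocks, and counting incidences through any fixed point gives r(k − 1) = λ(v − 1), so r = λ(v − 1)/(k − 1).
  (ii) Total incidences bk = vr, so b = vr/k.
Step 1: r = λ(v − 1)/(k − 1) = 5·(48 − 1)/(2 − 1) = 5·47/1 = 235/1 = 235.
Step 2: b = vr/k = 48·235/2 = 11280/2 = 5640.
Check integrality: r = 235 ∈ Z ✓, b = 5640 ∈ Z ✓.
(These identities are necessary conditions: they determine r and b for any design with these parameters, but do not by themselves prove that one exists.)

r = 235, b = 5640.


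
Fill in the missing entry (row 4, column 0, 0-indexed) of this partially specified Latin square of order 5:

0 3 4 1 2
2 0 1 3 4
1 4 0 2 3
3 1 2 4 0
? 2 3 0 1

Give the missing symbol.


Row 4 contains symbols [0, 1, 2, 3] — missing [4].
Column 0 contains symbols [0, 1, 2, 3] — missing [4].
The missing symbol must appear in both missing sets; intersection = [4].
Therefore the hidden value is 4.

Missing value = 4.


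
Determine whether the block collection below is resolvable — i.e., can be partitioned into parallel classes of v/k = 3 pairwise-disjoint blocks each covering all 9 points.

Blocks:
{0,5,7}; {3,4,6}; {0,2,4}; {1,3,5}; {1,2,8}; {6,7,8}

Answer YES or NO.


v = 9, block size k = 3, number of blocks = 6.
For resolvability, blocks must partition into parallel classes of size v/k = 3.
Total blocks must therefore be a multiple of 3: 6 = 3·2 + 0 ⇒ divisible ✓.
Greedy packing gives 2 candidate class(es). Each should be a full parallel class (size 3, covers all 9 points).
  Class 1 (3 blocks): {0,5,7}; {3,4,6}; {1,2,8}. Points covered: [0, 1, 2, 3, 4, 5, 6, 7, 8].
  Class 2 (3 blocks): {0,2,4}; {1,3,5}; {6,7,8}. Points covered: [0, 1, 2, 3, 4, 5, 6, 7, 8].
All classes full (size 3)? YES. All classes cover every point? YES.
Resolvable? YES.

YES


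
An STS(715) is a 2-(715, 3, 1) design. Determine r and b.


An STS(v) is a 2-(v, 3, 1) BIBD: block size k = 3, λ = 1.
Replication: r(k − 1) = λ(v − 1) ⇒ r·2 = 715 − 1 = 714 ⇒ r = 357.
Block count: b = v(v − 1)/6 = 715·714/6 = 510510/6 = 85085.
(Check via bk = vr: 85085·3 = 255255 = 715·357 = 255255 ✓.)

r = 357, b = 85085.


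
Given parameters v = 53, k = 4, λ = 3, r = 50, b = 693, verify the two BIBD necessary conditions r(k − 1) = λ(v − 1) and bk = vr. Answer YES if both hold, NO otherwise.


Condition (i): r(k − 1) = 50·3 = 150; λ(v − 1) = 3·52 = 156. Match? NO.
Condition (ii): bk = 693·4 = 2772; vr = 53·50 = 2650. Match? NO.
Both conditions hold? NO.

NO


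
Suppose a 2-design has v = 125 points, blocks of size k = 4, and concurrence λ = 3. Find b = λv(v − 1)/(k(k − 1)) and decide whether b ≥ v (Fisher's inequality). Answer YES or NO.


r = λ(v − 1)/(k − 1) = 3·124/3 = 124.
b = vr/k = 125·124/4 = 3875.
Fisher's inequality: b ≥ v ⇔ 3875 ≥ 125? YES.

YES


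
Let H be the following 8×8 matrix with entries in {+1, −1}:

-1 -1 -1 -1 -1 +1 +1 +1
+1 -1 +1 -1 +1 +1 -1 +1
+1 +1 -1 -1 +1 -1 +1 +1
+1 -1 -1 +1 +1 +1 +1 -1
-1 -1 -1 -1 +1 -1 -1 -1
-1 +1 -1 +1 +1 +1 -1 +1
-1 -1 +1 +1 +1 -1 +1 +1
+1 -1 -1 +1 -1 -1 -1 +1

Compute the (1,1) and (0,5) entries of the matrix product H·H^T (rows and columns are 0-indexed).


Row 0 of H: [-1, -1, -1, -1, -1, 1, 1, 1].
Row 1 of H: [1, -1, 1, -1, 1, 1, -1, 1].
Row 5 of H: [-1, 1, -1, 1, 1, 1, -1, 1].
(H·H^T)[1][1] = Σ_j H[1][j]·H[1][j] = (1)² + (-1)² + (1)² + (-1)² + (1)² + (1)² + (-1)² + (1)² = 1 + 1 + 1 + 1 + 1 + 1 + 1 + 1 = 8.
(H·H^T)[0][5] = Σ_j H[0][j]·H[5][j] = (-1)·(-1) + (-1)·(1) + (-1)·(-1) + (-1)·(1) + (-1)·(1) + (1)·(1) + (1)·(-1) + (1)·(1) = 1 + -1 + 1 + -1 + -1 + 1 + -1 + 1 = 0.
So rows 0 and 5 are orthogonal; the diagonal entry equals n = 8.

(1,1) entry = 8; (0,5) entry = 0.


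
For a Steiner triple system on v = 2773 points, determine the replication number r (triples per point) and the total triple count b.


An STS(v) is a 2-(v, 3, 1) BIBD: block size k = 3, λ = 1.
Replication: r(k − 1) = λ(v − 1) ⇒ r·2 = 2773 − 1 = 2772 ⇒ r = 1386.
Block count: bk = vr ⇒ b·3 = 2773·1386 = 3843378 ⇒ b = 1281126.

r = 1386, b = 1281126.


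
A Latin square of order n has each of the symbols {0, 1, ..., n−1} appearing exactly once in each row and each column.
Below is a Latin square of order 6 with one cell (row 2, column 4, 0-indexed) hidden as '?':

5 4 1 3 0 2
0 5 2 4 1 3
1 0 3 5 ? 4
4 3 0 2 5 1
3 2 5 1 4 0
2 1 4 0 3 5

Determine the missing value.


Row 2 contains symbols [0, 1, 3, 4, 5] — missing [2].
Column 4 contains symbols [0, 1, 3, 4, 5] — missing [2].
The missing symbol must appear in both missing sets; intersection = [2].
Therefore the hidden value is 2.

Missing value = 2.


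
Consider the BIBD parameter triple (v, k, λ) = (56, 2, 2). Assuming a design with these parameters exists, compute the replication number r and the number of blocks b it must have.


Any 2-(v, k, λ) BIBD satisfies two necessary conditions:
  (i)  Each point sits in r blocks, and counting incidences through any fixed point gives r(k − 1) = λ(v − 1), so r = λ(v − 1)/(k − 1).
  (ii) Total incidences bk = vr, so b = vr/k.
Step 1: r = λ(v − 1)/(k − 1) = 2·(56 − 1)/(2 − 1) = 2·55/1 = 110/1 = 110.
Step 2: b = vr/k = 56·110/2 = 6160/2 = 3080.
Check integrality: r = 110 ∈ Z ✓, b = 3080 ∈ Z ✓.
(These identities are necessary conditions: they determine r and b for any design with these parameters, but do not by themselves prove that one exists.)

r = 110, b = 3080.


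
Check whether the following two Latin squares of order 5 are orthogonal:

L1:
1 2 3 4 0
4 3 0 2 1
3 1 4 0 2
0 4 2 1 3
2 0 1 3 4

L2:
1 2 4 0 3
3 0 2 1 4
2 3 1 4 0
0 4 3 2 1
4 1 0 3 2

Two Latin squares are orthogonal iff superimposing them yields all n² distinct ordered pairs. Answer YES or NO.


Form the n² = 25 superimposed pairs (L1[i][j], L2[i][j]), row by row (rows and columns indexed from 0):
row 0: (1,1) (2,2) (3,4) (4,0) (0,3)
row 1: (4,3) (3,0) (0,2) (2,1) (1,4)
row 2: (3,2) (1,3) (4,1) (0,4) (2,0)
row 3: (0,0) (4,4) (2,3) (1,2) (3,1)
row 4: (2,4) (0,1) (1,0) (3,3) (4,2)
Orthogonality requires all 25 pairs distinct.
Check by first coordinate: for each symbol s of L1, list the L2 entries in the n cells where L1 = s; they must all differ.
  L1 = 0: L2 entries (in reading order) 3, 2, 4, 0, 1 — all 5 distinct ✓
  L1 = 1: L2 entries (in reading order) 1, 4, 3, 2, 0 — all 5 distinct ✓
  L1 = 2: L2 entries (in reading order) 2, 1, 0, 3, 4 — all 5 distinct ✓
  L1 = 3: L2 entries (in reading order) 4, 0, 2, 1, 3 — all 5 distinct ✓
  L1 = 4: L2 entries (in reading order) 0, 3, 1, 4, 2 — all 5 distinct ✓
Every symbol of L1 meets every symbol of L2 exactly once, so all 25 pairs are distinct (25 of 25).
Conclusion: YES.

YES


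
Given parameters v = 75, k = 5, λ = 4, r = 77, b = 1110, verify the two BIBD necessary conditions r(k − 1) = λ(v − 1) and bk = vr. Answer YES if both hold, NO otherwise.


Condition (i): r(k − 1) = 77·4 = 308; λ(v − 1) = 4·74 = 296. Match? NO.
Condition (ii): bk = 1110·5 = 5550; vr = 75·77 = 5775. Match? NO.
Both conditions hold? NO.

NO


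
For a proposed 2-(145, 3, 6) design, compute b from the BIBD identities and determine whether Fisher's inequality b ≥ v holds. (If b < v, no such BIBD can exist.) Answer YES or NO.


b = λv(v − 1)/(k(k − 1)) = 6·145·144/(3·2) = 125280/6 = 20880.
Compare with v = 145: b ≥ v, so Fisher's inequality holds.

YES


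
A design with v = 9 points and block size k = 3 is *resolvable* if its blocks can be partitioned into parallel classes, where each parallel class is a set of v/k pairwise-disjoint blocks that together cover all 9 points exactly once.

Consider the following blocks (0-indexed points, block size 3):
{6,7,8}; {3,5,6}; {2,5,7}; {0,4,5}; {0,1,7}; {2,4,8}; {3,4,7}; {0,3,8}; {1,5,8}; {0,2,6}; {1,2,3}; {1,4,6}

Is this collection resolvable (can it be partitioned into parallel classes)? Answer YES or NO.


v = 9, block size k = 3, number of blocks = 12.
For resolvability, blocks must partition into parallel classes of size v/k = 3.
Total blocks must therefore be a multiple of 3: 12 = 3·4 + 0 ⇒ divisible ✓.
Greedy packing gives 4 candidate class(es). Each should be a full parallel class (size 3, covers all 9 points).
  Class 1 (3 blocks): {6,7,8}; {0,4,5}; {1,2,3}. Points covered: [0, 1, 2, 3, 4, 5, 6, 7, 8].
  Class 2 (3 blocks): {3,5,6}; {0,1,7}; {2,4,8}. Points covered: [0, 1, 2, 3, 4, 5, 6, 7, 8].
  Class 3 (3 blocks): {2,5,7}; {0,3,8}; {1,4,6}. Points covered: [0, 1, 2, 3, 4, 5, 6, 7, 8].
  Class 4 (3 blocks): {3,4,7}; {1,5,8}; {0,2,6}. Points covered: [0, 1, 2, 3, 4, 5, 6, 7, 8].
All classes full (size 3)? YES. All classes cover every point? YES.
Resolvable? YES.

YES


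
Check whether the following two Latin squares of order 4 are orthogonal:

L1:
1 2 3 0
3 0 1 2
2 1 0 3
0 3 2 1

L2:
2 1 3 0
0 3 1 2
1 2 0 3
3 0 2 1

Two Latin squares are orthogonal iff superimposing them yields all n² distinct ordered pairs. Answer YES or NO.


Form the n² = 16 superimposed pairs (L1[i][j], L2[i][j]), row by row (rows and columns indexed from 0):
row 0: (1,2) (2,1) (3,3) (0,0)
row 1: (3,0) (0,3) (1,1) (2,2)
row 2: (2,1) (1,2) (0,0) (3,3)
row 3: (0,3) (3,0) (2,2) (1,1)
Orthogonality requires all 16 pairs distinct.
But the pair (2,1) repeats: cell (0,1) has L1 = 2, L2 = 1, and cell (2,0) has L1 = 2, L2 = 1.
A repeated pair means some other pair never occurs (only 8 distinct pairs out of 16), so the squares are not orthogonal.
Conclusion: NO.

NO


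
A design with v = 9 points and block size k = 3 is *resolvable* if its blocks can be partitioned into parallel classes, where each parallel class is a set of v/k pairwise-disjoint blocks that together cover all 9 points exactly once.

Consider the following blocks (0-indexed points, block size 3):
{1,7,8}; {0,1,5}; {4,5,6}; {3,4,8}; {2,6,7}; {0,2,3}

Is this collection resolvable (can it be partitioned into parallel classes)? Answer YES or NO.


v = 9, block size k = 3, number of blocks = 6.
For resolvability, blocks must partition into parallel classes of size v/k = 3.
Total blocks must therefore be a multiple of 3: 6 = 3·2 + 0 ⇒ divisible ✓.
Greedy packing gives 2 candidate class(es). Each should be a full parallel class (size 3, covers all 9 points).
  Class 1 (3 blocks): {1,7,8}; {4,5,6}; {0,2,3}. Points covered: [0, 1, 2, 3, 4, 5, 6, 7, 8].
  Class 2 (3 blocks): {0,1,5}; {3,4,8}; {2,6,7}. Points covered: [0, 1, 2, 3, 4, 5, 6, 7, 8].
All classes full (size 3)? YES. All classes cover every point? YES.
Resolvable? YES.

YES


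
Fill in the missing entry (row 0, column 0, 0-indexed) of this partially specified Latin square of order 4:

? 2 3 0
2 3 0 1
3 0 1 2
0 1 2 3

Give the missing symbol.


Row 0 contains symbols [0, 2, 3] — missing [1].
Column 0 contains symbols [0, 2, 3] — missing [1].
The missing symbol must appear in both missing sets; intersection = [1].
Therefore the hidden value is 1.

Missing value = 1.


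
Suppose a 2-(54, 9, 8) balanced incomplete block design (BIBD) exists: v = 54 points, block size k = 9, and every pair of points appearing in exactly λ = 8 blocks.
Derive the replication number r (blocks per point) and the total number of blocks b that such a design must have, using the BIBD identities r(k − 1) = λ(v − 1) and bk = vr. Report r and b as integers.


Any 2-(v, k, λ) BIBD satisfies two necessary conditions:
  (i)  Each point sits in r blocks, and counting incidences through any fixed point gives r(k − 1) = λ(v − 1), so r = λ(v − 1)/(k − 1).
  (ii) Total incidences bk = vr, so b = vr/k.
Step 1: r = λ(v − 1)/(k − 1) = 8·(54 − 1)/(9 − 1) = 8·53/8 = 424/8 = 53.
Step 2: b = vr/k = 54·53/9 = 2862/9 = 318.
Check integrality: r = 53 ∈ Z ✓, b = 318 ∈ Z ✓.
(These identities are necessary conditions: they determine r and b for any design with these parameters, but do not by themselves prove that one exists.)

r = 53, b = 318.


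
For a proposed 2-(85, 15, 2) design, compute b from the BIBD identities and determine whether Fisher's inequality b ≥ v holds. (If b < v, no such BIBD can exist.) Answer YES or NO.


b = λv(v − 1)/(k(k − 1)) = 2·85·84/(15·14) = 14280/210 = 68.
Compare with v = 85: b < v, so Fisher's inequality fails.

NO


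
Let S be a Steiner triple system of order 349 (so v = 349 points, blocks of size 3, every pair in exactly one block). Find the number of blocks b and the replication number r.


An STS(v) is a 2-(v, 3, 1) BIBD: block size k = 3, λ = 1.
Replication: r(k − 1) = λ(v − 1) ⇒ r·2 = 349 − 1 = 348 ⇒ r = 174.
Block count: bk = vr ⇒ b·3 = 349·174 = 60726 ⇒ b = 20242.
(Check via b = v(v − 1)/6 = 349·348/6 = 121452/6 = 20242.)

r = 174, b = 20242.


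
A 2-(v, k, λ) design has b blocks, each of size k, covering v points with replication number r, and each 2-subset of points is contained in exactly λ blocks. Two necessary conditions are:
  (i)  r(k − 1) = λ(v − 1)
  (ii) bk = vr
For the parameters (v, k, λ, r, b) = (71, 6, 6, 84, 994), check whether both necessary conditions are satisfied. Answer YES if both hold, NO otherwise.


Condition (i): r(k − 1) = 84·5 = 420; λ(v − 1) = 6·70 = 420. Match? YES.
Condition (ii): bk = 994·6 = 5964; vr = 71·84 = 5964. Match? YES.
Both conditions hold? YES.

YES


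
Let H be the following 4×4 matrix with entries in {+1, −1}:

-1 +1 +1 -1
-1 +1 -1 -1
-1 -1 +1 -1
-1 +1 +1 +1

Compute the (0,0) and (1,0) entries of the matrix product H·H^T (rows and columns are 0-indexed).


Row 0 of H: [-1, 1, 1, -1].
Row 1 of H: [-1, 1, -1, -1].
(H·H^T)[0][0] = Σ_j H[0][j]·H[0][j] = (-1)² + (1)² + (1)² + (-1)² = 1 + 1 + 1 + 1 = 4.
(H·H^T)[1][0] = Σ_j H[1][j]·H[0][j] = (-1)·(-1) + (1)·(1) + (-1)·(1) + (-1)·(-1) = 1 + 1 + -1 + 1 = 2.
Rows 1 and 0 are not orthogonal (dot product = 2 ≠ 0), so H is not a Hadamard matrix.

(0,0) entry = 4; (1,0) entry = 2.


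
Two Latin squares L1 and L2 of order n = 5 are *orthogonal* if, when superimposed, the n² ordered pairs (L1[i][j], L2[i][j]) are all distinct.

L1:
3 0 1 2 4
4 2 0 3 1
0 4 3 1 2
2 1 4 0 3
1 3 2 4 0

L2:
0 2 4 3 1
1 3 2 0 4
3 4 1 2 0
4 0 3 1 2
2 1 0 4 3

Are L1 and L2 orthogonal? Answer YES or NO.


Form the n² = 25 superimposed pairs (L1[i][j], L2[i][j]), row by row (rows and columns indexed from 0):
row 0: (3,0) (0,2) (1,4) (2,3) (4,1)
row 1: (4,1) (2,3) (0,2) (3,0) (1,4)
row 2: (0,3) (4,4) (3,1) (1,2) (2,0)
row 3: (2,4) (1,0) (4,3) (0,1) (3,2)
row 4: (1,2) (3,1) (2,0) (4,4) (0,3)
Orthogonality requires all 25 pairs distinct.
But the pair (4,1) repeats: cell (0,4) has L1 = 4, L2 = 1, and cell (1,0) has L1 = 4, L2 = 1.
A repeated pair means some other pair never occurs (only 15 distinct pairs out of 25), so the squares are not orthogonal.
Conclusion: NO.

NO


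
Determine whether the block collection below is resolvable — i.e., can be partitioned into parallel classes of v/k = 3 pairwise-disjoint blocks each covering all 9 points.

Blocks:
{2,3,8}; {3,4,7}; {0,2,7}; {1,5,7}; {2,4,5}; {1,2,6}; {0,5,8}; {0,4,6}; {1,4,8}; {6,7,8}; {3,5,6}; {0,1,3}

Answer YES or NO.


v = 9, block size k = 3, number of blocks = 12.
For resolvability, blocks must partition into parallel classes of size v/k = 3.
Total blocks must therefore be a multiple of 3: 12 = 3·4 + 0 ⇒ divisible ✓.
Greedy packing gives 4 candidate class(es). Each should be a full parallel class (size 3, covers all 9 points).
  Class 1 (3 blocks): {2,3,8}; {1,5,7}; {0,4,6}. Points covered: [0, 1, 2, 3, 4, 5, 6, 7, 8].
  Class 2 (3 blocks): {3,4,7}; {1,2,6}; {0,5,8}. Points covered: [0, 1, 2, 3, 4, 5, 6, 7, 8].
  Class 3 (3 blocks): {0,2,7}; {1,4,8}; {3,5,6}. Points covered: [0, 1, 2, 3, 4, 5, 6, 7, 8].
  Class 4 (3 blocks): {2,4,5}; {6,7,8}; {0,1,3}. Points covered: [0, 1, 2, 3, 4, 5, 6, 7, 8].
All classes full (size 3)? YES. All classes cover every point? YES.
Resolvable? YES.

YES


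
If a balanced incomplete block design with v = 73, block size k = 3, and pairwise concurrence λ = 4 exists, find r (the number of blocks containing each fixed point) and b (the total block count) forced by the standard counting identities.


Any 2-(v, k, λ) BIBD satisfies two necessary conditions:
  (i)  Each point sits in r blocks, and counting incidences through any fixed point gives r(k − 1) = λ(v − 1), so r = λ(v − 1)/(k − 1).
  (ii) Total incidences bk = vr, so b = vr/k.
Step 1: r = λ(v − 1)/(k − 1) = 4·(73 − 1)/(3 − 1) = 4·72/2 = 288/2 = 144.
Step 2: b = vr/k = 73·144/3 = 10512/3 = 3504.
Check integrality: r = 144 ∈ Z ✓, b = 3504 ∈ Z ✓.
(These identities are necessary conditions: they determine r and b for any design with these parameters, but do not by themselves prove that one exists.)

r = 144, b = 3504.


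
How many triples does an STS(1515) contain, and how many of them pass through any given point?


An STS(v) is a 2-(v, 3, 1) BIBD: block size k = 3, λ = 1.
Replication: r(k − 1) = λ(v − 1) ⇒ r·2 = 1515 − 1 = 1514 ⇒ r = 757.
Block count: bk = vr ⇒ b·3 = 1515·757 = 1146855 ⇒ b = 382285.

r = 757, b = 382285.


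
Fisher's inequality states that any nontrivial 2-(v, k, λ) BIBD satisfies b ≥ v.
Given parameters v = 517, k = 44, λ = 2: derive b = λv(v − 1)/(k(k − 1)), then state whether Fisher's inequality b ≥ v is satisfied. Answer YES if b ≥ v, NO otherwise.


r = λ(v − 1)/(k − 1) = 2·516/43 = 24.
b = vr/k = 517·24/44 = 282.
Fisher's inequality: b ≥ v ⇔ 282 ≥ 517? NO.

NO


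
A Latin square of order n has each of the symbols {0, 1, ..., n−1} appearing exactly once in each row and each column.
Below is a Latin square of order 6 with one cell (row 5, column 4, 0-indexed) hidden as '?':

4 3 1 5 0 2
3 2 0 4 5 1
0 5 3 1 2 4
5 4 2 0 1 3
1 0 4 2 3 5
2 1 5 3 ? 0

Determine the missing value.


Row 5 contains symbols [0, 1, 2, 3, 5] — missing [4].
Column 4 contains symbols [0, 1, 2, 3, 5] — missing [4].
The missing symbol must appear in both missing sets; intersection = [4].
Therefore the hidden value is 4.

Missing value = 4.


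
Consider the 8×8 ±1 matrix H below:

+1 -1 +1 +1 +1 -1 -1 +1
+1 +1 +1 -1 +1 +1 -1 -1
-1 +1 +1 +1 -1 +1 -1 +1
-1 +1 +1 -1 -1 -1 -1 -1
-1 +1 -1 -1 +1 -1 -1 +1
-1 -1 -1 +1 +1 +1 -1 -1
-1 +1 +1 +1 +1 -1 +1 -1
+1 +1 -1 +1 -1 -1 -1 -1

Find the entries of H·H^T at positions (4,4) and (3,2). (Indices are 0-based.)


Row 2 of H: [-1, 1, 1, 1, -1, 1, -1, 1].
Row 3 of H: [-1, 1, 1, -1, -1, -1, -1, -1].
Row 4 of H: [-1, 1, -1, -1, 1, -1, -1, 1].
(H·H^T)[4][4] = Σ_j H[4][j]·H[4][j] = (-1)² + (1)² + (-1)² + (-1)² + (1)² + (-1)² + (-1)² + (1)² = 1 + 1 + 1 + 1 + 1 + 1 + 1 + 1 = 8.
(H·H^T)[3][2] = Σ_j H[3][j]·H[2][j] = (-1)·(-1) + (1)·(1) + (1)·(1) + (-1)·(1) + (-1)·(-1) + (-1)·(1) + (-1)·(-1) + (-1)·(1) = 1 + 1 + 1 + -1 + 1 + -1 + 1 + -1 = 2.
Rows 3 and 2 are not orthogonal (dot product = 2 ≠ 0), so H is not a Hadamard matrix.

(4,4) entry = 8; (3,2) entry = 2.


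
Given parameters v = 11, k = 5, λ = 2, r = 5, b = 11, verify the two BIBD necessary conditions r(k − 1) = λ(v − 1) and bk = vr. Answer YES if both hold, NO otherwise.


Condition (i): r(k − 1) = 5·4 = 20; λ(v − 1) = 2·10 = 20. Match? YES.
Condition (ii): bk = 11·5 = 55; vr = 11·5 = 55. Match? YES.
Both conditions hold? YES.

YES


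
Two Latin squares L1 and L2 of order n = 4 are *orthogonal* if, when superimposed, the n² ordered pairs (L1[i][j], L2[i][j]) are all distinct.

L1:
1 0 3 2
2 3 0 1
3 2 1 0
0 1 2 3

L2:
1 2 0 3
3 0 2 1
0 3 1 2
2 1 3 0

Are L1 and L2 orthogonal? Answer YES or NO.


Form the n² = 16 superimposed pairs (L1[i][j], L2[i][j]), row by row (rows and columns indexed from 0):
row 0: (1,1) (0,2) (3,0) (2,3)
row 1: (2,3) (3,0) (0,2) (1,1)
row 2: (3,0) (2,3) (1,1) (0,2)
row 3: (0,2) (1,1) (2,3) (3,0)
Orthogonality requires all 16 pairs distinct.
But the pair (2,3) repeats: cell (0,3) has L1 = 2, L2 = 3, and cell (1,0) has L1 = 2, L2 = 3.
A repeated pair means some other pair never occurs (only 4 distinct pairs out of 16), so the squares are not orthogonal.
Conclusion: NO.

NO


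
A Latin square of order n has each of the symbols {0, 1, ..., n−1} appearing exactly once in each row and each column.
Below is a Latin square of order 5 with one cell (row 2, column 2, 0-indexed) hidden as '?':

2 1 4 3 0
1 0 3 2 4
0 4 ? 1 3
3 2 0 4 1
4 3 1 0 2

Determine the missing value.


Row 2 contains symbols [0, 1, 3, 4] — missing [2].
Column 2 contains symbols [0, 1, 3, 4] — missing [2].
The missing symbol must appear in both missing sets; intersection = [2].
Therefore the hidden value is 2.

Missing value = 2.


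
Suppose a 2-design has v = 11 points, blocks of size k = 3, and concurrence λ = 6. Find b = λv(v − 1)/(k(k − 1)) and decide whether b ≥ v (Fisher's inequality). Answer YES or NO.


b = λv(v − 1)/(k(k − 1)) = 6·11·10/(3·2) = 660/6 = 110.
Compare with v = 11: b ≥ v, so Fisher's inequality holds.

YES


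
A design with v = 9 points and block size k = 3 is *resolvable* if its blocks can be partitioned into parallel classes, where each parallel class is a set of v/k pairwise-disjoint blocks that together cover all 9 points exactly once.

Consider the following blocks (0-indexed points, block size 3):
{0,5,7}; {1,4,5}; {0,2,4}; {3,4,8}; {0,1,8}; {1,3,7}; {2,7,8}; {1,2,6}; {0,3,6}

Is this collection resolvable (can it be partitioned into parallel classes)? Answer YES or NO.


v = 9, block size k = 3, number of blocks = 9.
For resolvability, blocks must partition into parallel classes of size v/k = 3.
Total blocks must therefore be a multiple of 3: 9 = 3·3 + 0 ⇒ divisible ✓.
Consider block {0,2,4}. The only other block(s) in the collection disjoint from it are {1,3,7} — just 1 block(s). Any parallel class containing {0,2,4} would need 2 other blocks each disjoint from it, so no parallel class of size 3 can contain {0,2,4}.
Since every block must belong to some parallel class in a resolution, the collection cannot be partitioned into parallel classes.
Resolvable? NO.

NO


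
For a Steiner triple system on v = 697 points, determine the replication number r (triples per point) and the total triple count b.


An STS(v) is a 2-(v, 3, 1) BIBD: block size k = 3, λ = 1.
Replication: r(k − 1) = λ(v − 1) ⇒ r·2 = 697 − 1 = 696 ⇒ r = 348.
Block count: bk = vr ⇒ b·3 = 697·348 = 242556 ⇒ b = 80852.
(Check via b = v(v − 1)/6 = 697·696/6 = 485112/6 = 80852.)

r = 348, b = 80852.


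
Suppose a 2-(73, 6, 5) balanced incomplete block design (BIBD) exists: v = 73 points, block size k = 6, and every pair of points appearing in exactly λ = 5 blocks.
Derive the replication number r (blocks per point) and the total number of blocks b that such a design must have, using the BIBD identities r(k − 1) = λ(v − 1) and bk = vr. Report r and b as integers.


Any 2-(v, k, λ) BIBD satisfies two necessary conditions:
  (i)  Each point sits in r blocks, and counting incidences through any fixed point gives r(k − 1) = λ(v − 1), so r = λ(v − 1)/(k − 1).
  (ii) Total incidences bk = vr, so b = vr/k.
Step 1: r = λ(v − 1)/(k − 1) = 5·(73 − 1)/(6 − 1) = 5·72/5 = 360/5 = 72.
Step 2: b = vr/k = 73·72/6 = 5256/6 = 876.
Check integrality: r = 72 ∈ Z ✓, b = 876 ∈ Z ✓.
(These identities are necessary conditions: they determine r and b for any design with these parameters, but do not by themselves prove that one exists.)

r = 72, b = 876.


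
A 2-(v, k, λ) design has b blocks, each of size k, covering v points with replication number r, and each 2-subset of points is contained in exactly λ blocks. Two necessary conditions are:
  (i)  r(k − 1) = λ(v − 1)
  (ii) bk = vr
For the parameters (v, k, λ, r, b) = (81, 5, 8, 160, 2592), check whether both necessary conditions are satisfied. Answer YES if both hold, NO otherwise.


Condition (i): r(k − 1) = 160·4 = 640; λ(v − 1) = 8·80 = 640. Match? YES.
Condition (ii): bk = 2592·5 = 12960; vr = 81·160 = 12960. Match? YES.
Both conditions hold? YES.

YES


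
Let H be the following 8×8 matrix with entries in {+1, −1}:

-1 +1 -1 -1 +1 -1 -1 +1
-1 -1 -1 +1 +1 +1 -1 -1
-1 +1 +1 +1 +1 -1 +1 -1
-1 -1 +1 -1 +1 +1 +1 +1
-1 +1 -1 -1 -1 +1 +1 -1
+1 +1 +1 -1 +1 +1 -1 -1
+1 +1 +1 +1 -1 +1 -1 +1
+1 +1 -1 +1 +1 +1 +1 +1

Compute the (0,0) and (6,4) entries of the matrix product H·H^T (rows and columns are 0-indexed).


Row 0 of H: [-1, 1, -1, -1, 1, -1, -1, 1].
Row 4 of H: [-1, 1, -1, -1, -1, 1, 1, -1].
Row 6 of H: [1, 1, 1, 1, -1, 1, -1, 1].
(H·H^T)[0][0] = Σ_j H[0][j]·H[0][j] = (-1)² + (1)² + (-1)² + (-1)² + (1)² + (-1)² + (-1)² + (1)² = 1 + 1 + 1 + 1 + 1 + 1 + 1 + 1 = 8.
(H·H^T)[6][4] = Σ_j H[6][j]·H[4][j] = (1)·(-1) + (1)·(1) + (1)·(-1) + (1)·(-1) + (-1)·(-1) + (1)·(1) + (-1)·(1) + (1)·(-1) = -1 + 1 + -1 + -1 + 1 + 1 + -1 + -1 = -2.
Rows 6 and 4 are not orthogonal (dot product = -2 ≠ 0), so H is not a Hadamard matrix.

(0,0) entry = 8; (6,4) entry = -2.


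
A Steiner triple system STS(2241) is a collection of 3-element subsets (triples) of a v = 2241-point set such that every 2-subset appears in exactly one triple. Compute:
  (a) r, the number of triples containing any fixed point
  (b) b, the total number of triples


An STS(v) is a 2-(v, 3, 1) BIBD: block size k = 3, λ = 1.
Replication: r(k − 1) = λ(v − 1) ⇒ r·2 = 2241 − 1 = 2240 ⇒ r = 1120.
Block count: bk = vr ⇒ b·3 = 2241·1120 = 2509920 ⇒ b = 836640.

r = 1120, b = 836640.


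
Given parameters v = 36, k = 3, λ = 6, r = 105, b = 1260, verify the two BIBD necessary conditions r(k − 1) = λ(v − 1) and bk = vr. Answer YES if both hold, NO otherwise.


Condition (i): r(k − 1) = 105·2 = 210; λ(v − 1) = 6·35 = 210. Match? YES.
Condition (ii): bk = 1260·3 = 3780; vr = 36·105 = 3780. Match? YES.
Both conditions hold? YES.

YES


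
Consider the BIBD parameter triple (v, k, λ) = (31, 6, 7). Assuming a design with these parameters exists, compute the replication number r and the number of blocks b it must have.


Any 2-(v, k, λ) BIBD satisfies two necessary conditions:
  (i)  Each point sits in r blocks, and counting incidences through any fixed point gives r(k − 1) = λ(v − 1), so r = λ(v − 1)/(k − 1).
  (ii) Total incidences bk = vr, so b = vr/k.
Step 1: r = λ(v − 1)/(k − 1) = 7·(31 − 1)/(6 − 1) = 7·30/5 = 210/5 = 42.
Step 2: b = vr/k = 31·42/6 = 1302/6 = 217.
Check integrality: r = 42 ∈ Z ✓, b = 217 ∈ Z ✓.
(These identities are necessary conditions: they determine r and b for any design with these parameters, but do not by themselves prove that one exists.)

r = 42, b = 217.


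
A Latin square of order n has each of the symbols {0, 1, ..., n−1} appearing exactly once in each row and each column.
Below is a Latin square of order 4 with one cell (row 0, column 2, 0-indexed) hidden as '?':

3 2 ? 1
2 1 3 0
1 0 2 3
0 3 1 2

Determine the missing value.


Row 0 contains symbols [1, 2, 3] — missing [0].
Column 2 contains symbols [1, 2, 3] — missing [0].
The missing symbol must appear in both missing sets; intersection = [0].
Therefore the hidden value is 0.

Missing value = 0.


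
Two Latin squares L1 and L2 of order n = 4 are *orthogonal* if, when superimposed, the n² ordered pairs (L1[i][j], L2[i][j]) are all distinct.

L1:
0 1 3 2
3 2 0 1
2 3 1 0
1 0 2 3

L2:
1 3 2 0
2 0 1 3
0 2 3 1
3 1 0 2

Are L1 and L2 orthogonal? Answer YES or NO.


Form the n² = 16 superimposed pairs (L1[i][j], L2[i][j]), row by row (rows and columns indexed from 0):
row 0: (0,1) (1,3) (3,2) (2,0)
row 1: (3,2) (2,0) (0,1) (1,3)
row 2: (2,0) (3,2) (1,3) (0,1)
row 3: (1,3) (0,1) (2,0) (3,2)
Orthogonality requires all 16 pairs distinct.
But the pair (3,2) repeats: cell (0,2) has L1 = 3, L2 = 2, and cell (1,0) has L1 = 3, L2 = 2.
A repeated pair means some other pair never occurs (only 4 distinct pairs out of 16), so the squares are not orthogonal.
Conclusion: NO.

NO


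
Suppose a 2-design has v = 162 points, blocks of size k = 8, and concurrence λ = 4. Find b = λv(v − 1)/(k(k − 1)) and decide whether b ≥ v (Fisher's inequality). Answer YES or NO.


r = λ(v − 1)/(k − 1) = 4·161/7 = 92.
b = vr/k = 162·92/8 = 1863.
Fisher's inequality: b ≥ v ⇔ 1863 ≥ 162? YES.

YES


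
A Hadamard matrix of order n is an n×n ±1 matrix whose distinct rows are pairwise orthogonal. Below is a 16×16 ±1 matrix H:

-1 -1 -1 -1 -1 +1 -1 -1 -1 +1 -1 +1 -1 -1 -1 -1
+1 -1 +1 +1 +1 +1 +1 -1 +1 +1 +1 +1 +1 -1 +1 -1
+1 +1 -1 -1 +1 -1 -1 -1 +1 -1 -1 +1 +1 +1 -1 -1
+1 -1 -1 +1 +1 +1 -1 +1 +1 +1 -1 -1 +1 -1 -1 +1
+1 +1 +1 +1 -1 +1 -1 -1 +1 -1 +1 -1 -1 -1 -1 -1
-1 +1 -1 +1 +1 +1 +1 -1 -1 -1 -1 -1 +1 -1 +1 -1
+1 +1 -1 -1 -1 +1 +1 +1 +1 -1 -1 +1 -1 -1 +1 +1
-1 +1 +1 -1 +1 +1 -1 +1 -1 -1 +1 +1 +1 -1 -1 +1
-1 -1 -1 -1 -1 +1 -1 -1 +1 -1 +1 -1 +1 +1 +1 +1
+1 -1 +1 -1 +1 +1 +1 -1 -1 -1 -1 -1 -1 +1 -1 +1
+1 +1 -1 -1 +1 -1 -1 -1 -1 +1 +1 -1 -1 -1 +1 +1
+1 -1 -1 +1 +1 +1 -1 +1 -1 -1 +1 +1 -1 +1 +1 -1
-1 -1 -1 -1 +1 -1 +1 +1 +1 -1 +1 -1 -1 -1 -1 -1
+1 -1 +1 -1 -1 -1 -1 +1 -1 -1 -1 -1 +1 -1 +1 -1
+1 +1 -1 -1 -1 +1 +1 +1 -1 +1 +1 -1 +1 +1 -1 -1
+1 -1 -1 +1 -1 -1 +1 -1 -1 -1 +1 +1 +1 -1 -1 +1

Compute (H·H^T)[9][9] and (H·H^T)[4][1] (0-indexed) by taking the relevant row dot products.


Row 1 of H: [1, -1, 1, 1, 1, 1, 1, -1, 1, 1, 1, 1, 1, -1, 1, -1].
Row 4 of H: [1, 1, 1, 1, -1, 1, -1, -1, 1, -1, 1, -1, -1, -1, -1, -1].
Row 9 of H: [1, -1, 1, -1, 1, 1, 1, -1, -1, -1, -1, -1, -1, 1, -1, 1].
(H·H^T)[9][9] = Σ_j H[9][j]·H[9][j] = (1)² + (-1)² + (1)² + (-1)² + (1)² + (1)² + (1)² + (-1)² + (-1)² + (-1)² + (-1)² + (-1)² + (-1)² + (1)² + (-1)² + (1)² = 1 + 1 + 1 + 1 + 1 + 1 + 1 + 1 + 1 + 1 + 1 + 1 + 1 + 1 + 1 + 1 = 16.
(H·H^T)[4][1] = Σ_j H[4][j]·H[1][j] = (1)·(1) + (1)·(-1) + (1)·(1) + (1)·(1) + (-1)·(1) + (1)·(1) + (-1)·(1) + (-1)·(-1) + (1)·(1) + (-1)·(1) + (1)·(1) + (-1)·(1) + (-1)·(1) + (-1)·(-1) + (-1)·(1) + (-1)·(-1) = 1 + -1 + 1 + 1 + -1 + 1 + -1 + 1 + 1 + -1 + 1 + -1 + -1 + 1 + -1 + 1 = 2.
Rows 4 and 1 are not orthogonal (dot product = 2 ≠ 0), so H is not a Hadamard matrix.

(9,9) entry = 16; (4,1) entry = 2.


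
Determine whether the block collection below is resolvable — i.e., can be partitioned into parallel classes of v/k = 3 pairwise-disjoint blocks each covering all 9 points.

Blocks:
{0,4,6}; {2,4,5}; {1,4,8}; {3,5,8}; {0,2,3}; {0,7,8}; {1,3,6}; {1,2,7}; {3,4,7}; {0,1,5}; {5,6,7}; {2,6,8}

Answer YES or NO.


v = 9, block size k = 3, number of blocks = 12.
For resolvability, blocks must partition into parallel classes of size v/k = 3.
Total blocks must therefore be a multiple of 3: 12 = 3·4 + 0 ⇒ divisible ✓.
Greedy packing gives 4 candidate class(es). Each should be a full parallel class (size 3, covers all 9 points).
  Class 1 (3 blocks): {0,4,6}; {3,5,8}; {1,2,7}. Points covered: [0, 1, 2, 3, 4, 5, 6, 7, 8].
  Class 2 (3 blocks): {2,4,5}; {0,7,8}; {1,3,6}. Points covered: [0, 1, 2, 3, 4, 5, 6, 7, 8].
  Class 3 (3 blocks): {1,4,8}; {0,2,3}; {5,6,7}. Points covered: [0, 1, 2, 3, 4, 5, 6, 7, 8].
  Class 4 (3 blocks): {3,4,7}; {0,1,5}; {2,6,8}. Points covered: [0, 1, 2, 3, 4, 5, 6, 7, 8].
All classes full (size 3)? YES. All classes cover every point? YES.
Resolvable? YES.

YES


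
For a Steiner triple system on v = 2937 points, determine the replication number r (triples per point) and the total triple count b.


An STS(v) is a 2-(v, 3, 1) BIBD: block size k = 3, λ = 1.
Replication: r(k − 1) = λ(v − 1) ⇒ r·2 = 2937 − 1 = 2936 ⇒ r = 1468.
Block count: b = v(v − 1)/6 = 2937·2936/6 = 8623032/6 = 1437172.
(Check via bk = vr: 1437172·3 = 4311516 = 2937·1468 = 4311516 ✓.)

r = 1468, b = 1437172.


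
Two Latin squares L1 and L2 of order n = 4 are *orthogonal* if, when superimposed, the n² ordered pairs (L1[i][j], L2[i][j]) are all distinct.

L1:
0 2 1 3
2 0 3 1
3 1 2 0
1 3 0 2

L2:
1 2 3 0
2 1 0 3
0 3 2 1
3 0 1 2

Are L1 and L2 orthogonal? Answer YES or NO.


Form the n² = 16 superimposed pairs (L1[i][j], L2[i][j]), row by row (rows and columns indexed from 0):
row 0: (0,1) (2,2) (1,3) (3,0)
row 1: (2,2) (0,1) (3,0) (1,3)
row 2: (3,0) (1,3) (2,2) (0,1)
row 3: (1,3) (3,0) (0,1) (2,2)
Orthogonality requires all 16 pairs distinct.
But the pair (2,2) repeats: cell (0,1) has L1 = 2, L2 = 2, and cell (1,0) has L1 = 2, L2 = 2.
A repeated pair means some other pair never occurs (only 4 distinct pairs out of 16), so the squares are not orthogonal.
Conclusion: NO.

NO


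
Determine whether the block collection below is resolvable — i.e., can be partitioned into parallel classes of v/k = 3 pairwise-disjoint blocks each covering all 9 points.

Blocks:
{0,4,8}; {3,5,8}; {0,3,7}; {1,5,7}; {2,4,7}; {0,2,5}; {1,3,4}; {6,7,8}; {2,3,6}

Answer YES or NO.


v = 9, block size k = 3, number of blocks = 9.
For resolvability, blocks must partition into parallel classes of size v/k = 3.
Total blocks must therefore be a multiple of 3: 9 = 3·3 + 0 ⇒ divisible ✓.
Consider block {3,5,8}. The only other block(s) in the collection disjoint from it are {2,4,7} — just 1 block(s). Any parallel class containing {3,5,8} would need 2 other blocks each disjoint from it, so no parallel class of size 3 can contain {3,5,8}.
Since every block must belong to some parallel class in a resolution, the collection cannot be partitioned into parallel classes.
Resolvable? NO.

NO


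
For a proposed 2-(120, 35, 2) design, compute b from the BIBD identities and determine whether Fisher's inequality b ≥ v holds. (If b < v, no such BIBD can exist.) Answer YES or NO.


b = λv(v − 1)/(k(k − 1)) = 2·120·119/(35·34) = 28560/1190 = 24.
Compare with v = 120: b < v, so Fisher's inequality fails.

NO


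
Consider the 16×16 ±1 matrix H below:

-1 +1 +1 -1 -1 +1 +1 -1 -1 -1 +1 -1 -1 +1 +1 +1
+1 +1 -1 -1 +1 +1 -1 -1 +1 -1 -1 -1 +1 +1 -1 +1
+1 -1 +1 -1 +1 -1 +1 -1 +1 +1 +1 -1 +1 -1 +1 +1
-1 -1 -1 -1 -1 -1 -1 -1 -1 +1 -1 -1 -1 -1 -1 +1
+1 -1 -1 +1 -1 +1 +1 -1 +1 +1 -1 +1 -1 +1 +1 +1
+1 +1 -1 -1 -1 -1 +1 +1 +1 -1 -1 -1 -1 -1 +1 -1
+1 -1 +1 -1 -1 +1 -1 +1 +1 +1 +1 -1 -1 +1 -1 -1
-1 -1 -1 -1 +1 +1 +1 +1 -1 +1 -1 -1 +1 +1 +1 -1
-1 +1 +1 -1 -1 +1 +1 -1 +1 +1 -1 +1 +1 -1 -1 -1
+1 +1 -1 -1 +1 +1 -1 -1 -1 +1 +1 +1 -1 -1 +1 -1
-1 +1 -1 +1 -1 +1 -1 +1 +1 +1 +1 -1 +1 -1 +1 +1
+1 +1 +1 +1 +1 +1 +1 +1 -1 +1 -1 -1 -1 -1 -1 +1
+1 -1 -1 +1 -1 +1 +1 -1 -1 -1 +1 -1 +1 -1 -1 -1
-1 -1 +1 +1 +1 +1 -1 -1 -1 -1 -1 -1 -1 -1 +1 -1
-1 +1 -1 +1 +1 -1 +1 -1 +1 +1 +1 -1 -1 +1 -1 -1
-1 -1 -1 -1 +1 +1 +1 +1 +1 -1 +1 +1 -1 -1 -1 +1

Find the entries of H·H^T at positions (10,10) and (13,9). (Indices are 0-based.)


Row 9 of H: [1, 1, -1, -1, 1, 1, -1, -1, -1, 1, 1, 1, -1, -1, 1, -1].
Row 10 of H: [-1, 1, -1, 1, -1, 1, -1, 1, 1, 1, 1, -1, 1, -1, 1, 1].
Row 13 of H: [-1, -1, 1, 1, 1, 1, -1, -1, -1, -1, -1, -1, -1, -1, 1, -1].
(H·H^T)[10][10] = Σ_j H[10][j]·H[10][j] = (-1)² + (1)² + (-1)² + (1)² + (-1)² + (1)² + (-1)² + (1)² + (1)² + (1)² + (1)² + (-1)² + (1)² + (-1)² + (1)² + (1)² = 1 + 1 + 1 + 1 + 1 + 1 + 1 + 1 + 1 + 1 + 1 + 1 + 1 + 1 + 1 + 1 = 16.
(H·H^T)[13][9] = Σ_j H[13][j]·H[9][j] = (-1)·(1) + (-1)·(1) + (1)·(-1) + (1)·(-1) + (1)·(1) + (1)·(1) + (-1)·(-1) + (-1)·(-1) + (-1)·(-1) + (-1)·(1) + (-1)·(1) + (-1)·(1) + (-1)·(-1) + (-1)·(-1) + (1)·(1) + (-1)·(-1) = -1 + -1 + -1 + -1 + 1 + 1 + 1 + 1 + 1 + -1 + -1 + -1 + 1 + 1 + 1 + 1 = 2.
Rows 13 and 9 are not orthogonal (dot product = 2 ≠ 0), so H is not a Hadamard matrix.

(10,10) entry = 16; (13,9) entry = 2.


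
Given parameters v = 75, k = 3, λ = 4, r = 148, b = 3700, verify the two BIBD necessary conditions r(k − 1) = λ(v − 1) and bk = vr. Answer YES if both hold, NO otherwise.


Condition (i): r(k − 1) = 148·2 = 296; λ(v − 1) = 4·74 = 296. Match? YES.
Condition (ii): bk = 3700·3 = 11100; vr = 75·148 = 11100. Match? YES.
Both conditions hold? YES.

YES


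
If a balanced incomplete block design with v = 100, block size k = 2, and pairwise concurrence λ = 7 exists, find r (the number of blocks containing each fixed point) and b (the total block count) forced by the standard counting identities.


Any 2-(v, k, λ) BIBD satisfies two necessary conditions:
  (i)  Each point sits in r blocks, and counting incidences through any fixed point gives r(k − 1) = λ(v − 1), so r = λ(v − 1)/(k − 1).
  (ii) Total incidences bk = vr, so b = vr/k.
Step 1: r = λ(v − 1)/(k − 1) = 7·(100 − 1)/(2 − 1) = 7·99/1 = 693/1 = 693.
Step 2: b = vr/k = 100·693/2 = 69300/2 = 34650.
Check integrality: r = 693 ∈ Z ✓, b = 34650 ∈ Z ✓.
(These identities are necessary conditions: they determine r and b for any design with these parameters, but do not by themselves prove that one exists.)

r = 693, b = 34650.


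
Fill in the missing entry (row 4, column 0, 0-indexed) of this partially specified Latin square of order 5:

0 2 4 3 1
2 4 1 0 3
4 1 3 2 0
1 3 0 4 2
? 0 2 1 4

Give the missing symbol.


Row 4 contains symbols [0, 1, 2, 4] — missing [3].
Column 0 contains symbols [0, 1, 2, 4] — missing [3].
The missing symbol must appear in both missing sets; intersection = [3].
Therefore the hidden value is 3.

Missing value = 3.


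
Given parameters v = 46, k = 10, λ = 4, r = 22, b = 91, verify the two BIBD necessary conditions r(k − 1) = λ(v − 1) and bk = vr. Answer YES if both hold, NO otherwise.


Condition (i): r(k − 1) = 22·9 = 198; λ(v − 1) = 4·45 = 180. Match? NO.
Condition (ii): bk = 91·10 = 910; vr = 46·22 = 1012. Match? NO.
Both conditions hold? NO.

NO


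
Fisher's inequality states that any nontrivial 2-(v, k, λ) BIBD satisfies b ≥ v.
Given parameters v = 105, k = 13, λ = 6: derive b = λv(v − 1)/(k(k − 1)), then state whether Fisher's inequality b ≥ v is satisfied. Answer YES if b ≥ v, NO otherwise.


b = λv(v − 1)/(k(k − 1)) = 6·105·104/(13·12) = 65520/156 = 420.
Compare with v = 105: b ≥ v, so Fisher's inequality holds.

YES


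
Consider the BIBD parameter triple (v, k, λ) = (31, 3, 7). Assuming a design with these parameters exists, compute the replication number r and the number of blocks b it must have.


Any 2-(v, k, λ) BIBD satisfies two necessary conditions:
  (i)  Each point sits in r blocks, and counting incidences through any fixed point gives r(k − 1) = λ(v − 1), so r = λ(v − 1)/(k − 1).
  (ii) Total incidences bk = vr, so b = vr/k.
Step 1: r = λ(v − 1)/(k − 1) = 7·(31 − 1)/(3 − 1) = 7·30/2 = 210/2 = 105.
Step 2: b = vr/k = 31·105/3 = 3255/3 = 1085.
Check integrality: r = 105 ∈ Z ✓, b = 1085 ∈ Z ✓.
(These identities are necessary conditions: they determine r and b for any design with these parameters, but do not by themselves prove that one exists.)

r = 105, b = 1085.


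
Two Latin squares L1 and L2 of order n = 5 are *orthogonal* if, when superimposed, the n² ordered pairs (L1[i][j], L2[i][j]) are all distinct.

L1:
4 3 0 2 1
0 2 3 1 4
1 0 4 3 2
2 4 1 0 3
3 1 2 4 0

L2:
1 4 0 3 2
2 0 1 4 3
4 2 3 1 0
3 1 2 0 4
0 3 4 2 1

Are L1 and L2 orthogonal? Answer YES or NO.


Form the n² = 25 superimposed pairs (L1[i][j], L2[i][j]), row by row (rows and columns indexed from 0):
row 0: (4,1) (3,4) (0,0) (2,3) (1,2)
row 1: (0,2) (2,0) (3,1) (1,4) (4,3)
row 2: (1,4) (0,2) (4,3) (3,1) (2,0)
row 3: (2,3) (4,1) (1,2) (0,0) (3,4)
row 4: (3,0) (1,3) (2,4) (4,2) (0,1)
Orthogonality requires all 25 pairs distinct.
But the pair (1,4) repeats: cell (1,3) has L1 = 1, L2 = 4, and cell (2,0) has L1 = 1, L2 = 4.
A repeated pair means some other pair never occurs (only 15 distinct pairs out of 25), so the squares are not orthogonal.
Conclusion: NO.

NO
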